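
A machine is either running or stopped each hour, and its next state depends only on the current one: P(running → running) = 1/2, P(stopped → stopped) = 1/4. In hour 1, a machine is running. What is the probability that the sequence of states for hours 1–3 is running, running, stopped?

1/4

Hour 1 is given. For each transition, use the conditional probability from the current state:
P(running | running) = 1/2; P(stopped | running) = 1/2.
P = 1/2 × 1/2 = 1/4.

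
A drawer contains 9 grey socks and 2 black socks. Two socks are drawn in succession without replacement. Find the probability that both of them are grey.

P = 9/11 × 8/10 = 72/110 = 36/55.

36/55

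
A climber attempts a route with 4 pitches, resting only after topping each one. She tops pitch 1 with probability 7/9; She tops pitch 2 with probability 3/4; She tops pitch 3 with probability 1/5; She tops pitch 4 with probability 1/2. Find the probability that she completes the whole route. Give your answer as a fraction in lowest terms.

7/120

The events are sequential, so multiply the conditional probabilities:
P = 7/9 × 3/4 × 1/5 × 1/2 = 21/360 = 7/120.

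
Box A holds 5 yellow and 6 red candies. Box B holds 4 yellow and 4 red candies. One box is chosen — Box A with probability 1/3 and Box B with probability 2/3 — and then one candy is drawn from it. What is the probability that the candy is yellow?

From Box A: P(yellow) = 5/11.
From Box B: P(yellow) = 4/8.
Total probability = (1/3)(5/11) + (2/3)(4/8) = 16/33.

16/33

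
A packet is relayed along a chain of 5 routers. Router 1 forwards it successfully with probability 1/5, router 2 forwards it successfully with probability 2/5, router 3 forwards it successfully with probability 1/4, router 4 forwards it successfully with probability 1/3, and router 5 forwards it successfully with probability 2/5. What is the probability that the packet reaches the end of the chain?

The events are sequential, so multiply the conditional probabilities:
P = 1/5 × 2/5 × 1/4 × 1/3 × 2/5 = 4/1500 = 1/375.

1/375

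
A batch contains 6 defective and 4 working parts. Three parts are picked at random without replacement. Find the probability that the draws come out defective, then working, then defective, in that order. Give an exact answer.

1/6

Chain rule:
P = 6/10 × 4/9 × 5/8 = 120/720 = 1/6.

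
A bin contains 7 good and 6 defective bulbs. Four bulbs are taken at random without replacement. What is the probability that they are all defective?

P = 6/13 × 5/12 × 4/11 × 3/10 = 360/17160 = 3/143.

3/143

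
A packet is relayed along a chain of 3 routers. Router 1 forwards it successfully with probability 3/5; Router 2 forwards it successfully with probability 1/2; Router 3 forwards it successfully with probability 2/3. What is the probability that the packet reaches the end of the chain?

The events are sequential, so multiply the conditional probabilities:
P = 3/5 × 1/2 × 2/3 = 6/30 = 1/5.

1/5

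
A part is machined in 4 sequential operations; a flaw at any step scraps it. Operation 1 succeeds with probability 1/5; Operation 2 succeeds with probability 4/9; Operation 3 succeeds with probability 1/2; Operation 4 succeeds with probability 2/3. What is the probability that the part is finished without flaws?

Each stage is reached only if all earlier stages succeed, so
P = 1/5 × 4/9 × 1/2 × 2/3 = 8/270 = 4/135.

4/135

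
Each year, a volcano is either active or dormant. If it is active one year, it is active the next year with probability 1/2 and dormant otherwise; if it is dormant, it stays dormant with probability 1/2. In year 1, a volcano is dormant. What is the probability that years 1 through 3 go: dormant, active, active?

1/4

Year 1 is given. For each transition, use the conditional probability from the current state:
P(active | dormant) = 1/2; P(active | active) = 1/2.
P = 1/2 × 1/2 = 1/4.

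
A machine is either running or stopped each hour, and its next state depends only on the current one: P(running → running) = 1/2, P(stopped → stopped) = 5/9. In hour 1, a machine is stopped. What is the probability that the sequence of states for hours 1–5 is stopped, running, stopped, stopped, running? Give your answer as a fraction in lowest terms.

40/729

Hour 1 is given. For each transition, use the conditional probability from the current state:
P(running | stopped) = 4/9; P(stopped | running) = 1/2; P(stopped | stopped) = 5/9; P(running | stopped) = 4/9.
P = 4/9 × 1/2 × 5/9 × 4/9 = 80/1458 = 40/729.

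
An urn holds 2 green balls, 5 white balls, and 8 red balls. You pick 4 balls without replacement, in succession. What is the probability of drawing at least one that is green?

10/21

P(no green) = 13/15 × 12/14 × 11/13 × 10/12 = 17160/32760 = 11/21.
P(at least one) = 1 − 11/21 = 10/21.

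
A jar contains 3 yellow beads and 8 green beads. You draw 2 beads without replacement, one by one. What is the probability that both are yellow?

P(all yellow) = 3/11 × 2/10 = 6/110 = 3/55.

3/55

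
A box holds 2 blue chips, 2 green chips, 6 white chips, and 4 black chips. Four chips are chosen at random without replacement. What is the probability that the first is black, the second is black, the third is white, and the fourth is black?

6/1001

Chain rule:
P = 4/14 × 3/13 × 6/12 × 2/11 = 144/24024 = 6/1001.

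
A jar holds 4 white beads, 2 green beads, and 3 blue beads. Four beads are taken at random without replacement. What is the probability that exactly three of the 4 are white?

10/63

One ordering (white drawn first) has probability 4/9 × 3/8 × 2/7 × 5/6 = 120/3024 = 5/126.
There are C(4,3) = 4 such orderings, each equally likely, so P = 4 × 5/126 = 10/63.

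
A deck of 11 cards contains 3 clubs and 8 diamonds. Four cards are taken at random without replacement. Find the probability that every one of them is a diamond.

P(all diamonds) = 8/11 × 7/10 × 6/9 × 5/8 = 1680/7920 = 7/33.

7/33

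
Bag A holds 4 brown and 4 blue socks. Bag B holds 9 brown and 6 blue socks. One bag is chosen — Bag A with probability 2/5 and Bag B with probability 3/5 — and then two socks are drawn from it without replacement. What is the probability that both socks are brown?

From Bag A: P(both brown) = (4/8)(3/7) = 3/14.
From Bag B: P(both brown) = (9/15)(8/14) = 12/35.
Total probability = (2/5)(3/14) + (3/5)(12/35) = 51/175.

51/175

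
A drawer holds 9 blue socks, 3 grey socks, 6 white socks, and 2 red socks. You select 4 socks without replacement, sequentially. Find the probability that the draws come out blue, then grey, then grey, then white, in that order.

9/3230

Chain rule:
P = 9/20 × 3/19 × 2/18 × 6/17 = 324/116280 = 9/3230.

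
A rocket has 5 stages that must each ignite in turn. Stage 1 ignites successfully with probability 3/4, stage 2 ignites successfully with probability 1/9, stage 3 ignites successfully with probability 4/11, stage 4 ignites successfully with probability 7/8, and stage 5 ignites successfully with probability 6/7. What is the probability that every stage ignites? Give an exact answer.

Multiplying along the chain,
P = 3/4 × 1/9 × 4/11 × 7/8 × 6/7 = 504/22176 = 1/44.

1/44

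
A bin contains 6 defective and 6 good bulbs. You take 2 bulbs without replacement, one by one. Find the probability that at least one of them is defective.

P(no defective) = 6/12 × 5/11 = 30/132 = 5/22.
P(at least one) = 1 − 5/22 = 17/22.

17/22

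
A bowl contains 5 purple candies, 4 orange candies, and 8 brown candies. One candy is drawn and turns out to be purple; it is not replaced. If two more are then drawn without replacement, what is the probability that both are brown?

7/30

With the first candy removed, 8 brown remain out of 16.
P = 8/16 × 7/15 = 56/240 = 7/30.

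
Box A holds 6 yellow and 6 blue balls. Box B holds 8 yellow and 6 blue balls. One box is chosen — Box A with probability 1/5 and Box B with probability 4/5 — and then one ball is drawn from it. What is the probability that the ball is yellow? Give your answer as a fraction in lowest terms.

From Box A: P(yellow) = 6/12.
From Box B: P(yellow) = 8/14.
Total probability = (1/5)(6/12) + (4/5)(8/14) = 39/70.

39/70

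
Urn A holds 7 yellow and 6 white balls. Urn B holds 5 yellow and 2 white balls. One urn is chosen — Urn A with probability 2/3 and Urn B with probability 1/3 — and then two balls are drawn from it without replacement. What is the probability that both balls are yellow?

From Urn A: P(both yellow) = (7/13)(6/12) = 7/26.
From Urn B: P(both yellow) = (5/7)(4/6) = 10/21.
Total probability = (2/3)(7/26) + (1/3)(10/21) = 277/819.

277/819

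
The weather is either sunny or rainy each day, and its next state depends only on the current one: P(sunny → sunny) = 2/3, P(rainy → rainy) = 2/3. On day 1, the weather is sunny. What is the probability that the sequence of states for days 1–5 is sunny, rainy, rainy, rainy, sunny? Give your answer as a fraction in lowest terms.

Day 1 is given. For each transition, use the conditional probability from the current state:
P(rainy | sunny) = 1/3; P(rainy | rainy) = 2/3; P(rainy | rainy) = 2/3; P(sunny | rainy) = 1/3.
P = 1/3 × 2/3 × 2/3 × 1/3 = 4/81.

4/81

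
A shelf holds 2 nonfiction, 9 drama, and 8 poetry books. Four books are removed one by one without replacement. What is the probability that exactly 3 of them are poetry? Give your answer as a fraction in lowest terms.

154/969

One ordering (poetry drawn first) has probability 8/19 × 7/18 × 6/17 × 11/16 = 3696/93024 = 77/1938.
There are C(4,3) = 4 such orderings, each equally likely, so P = 4 × 77/1938 = 154/969.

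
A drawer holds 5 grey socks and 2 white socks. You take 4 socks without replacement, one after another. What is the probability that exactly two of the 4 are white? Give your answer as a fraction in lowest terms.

2/7

One ordering (white drawn first) has probability 2/7 × 1/6 × 5/5 × 4/4 = 40/840 = 1/21.
There are C(4,2) = 6 such orderings, each equally likely, so P = 6 × 1/21 = 2/7.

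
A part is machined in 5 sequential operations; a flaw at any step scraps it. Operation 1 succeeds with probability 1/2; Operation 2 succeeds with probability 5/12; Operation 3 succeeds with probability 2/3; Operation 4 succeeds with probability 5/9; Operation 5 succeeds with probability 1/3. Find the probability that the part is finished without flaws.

25/972

The events are sequential, so multiply the conditional probabilities:
P = 1/2 × 5/12 × 2/3 × 5/9 × 1/3 = 50/1944 = 25/972.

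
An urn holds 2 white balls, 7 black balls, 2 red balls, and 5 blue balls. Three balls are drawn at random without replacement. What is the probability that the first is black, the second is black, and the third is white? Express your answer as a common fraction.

Chain rule:
P = 7/16 × 6/15 × 2/14 = 84/3360 = 1/40.

1/40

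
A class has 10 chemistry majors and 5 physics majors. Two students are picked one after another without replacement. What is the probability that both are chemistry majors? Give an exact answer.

P = 10/15 × 9/14 = 90/210 = 3/7.

3/7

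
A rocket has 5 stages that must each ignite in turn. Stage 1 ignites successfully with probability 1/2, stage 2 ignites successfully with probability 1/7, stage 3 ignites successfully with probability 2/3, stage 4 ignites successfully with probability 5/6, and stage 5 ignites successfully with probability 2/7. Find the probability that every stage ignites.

5/441

Multiplying along the chain,
P = 1/2 × 1/7 × 2/3 × 5/6 × 2/7 = 20/1764 = 5/441.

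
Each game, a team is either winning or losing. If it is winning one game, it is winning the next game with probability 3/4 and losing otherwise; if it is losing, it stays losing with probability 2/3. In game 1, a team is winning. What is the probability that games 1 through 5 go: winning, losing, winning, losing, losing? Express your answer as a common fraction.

1/72

Game 1 is given. For each transition, use the conditional probability from the current state:
P(losing | winning) = 1/4; P(winning | losing) = 1/3; P(losing | winning) = 1/4; P(losing | losing) = 2/3.
P = 1/4 × 1/3 × 1/4 × 2/3 = 2/144 = 1/72.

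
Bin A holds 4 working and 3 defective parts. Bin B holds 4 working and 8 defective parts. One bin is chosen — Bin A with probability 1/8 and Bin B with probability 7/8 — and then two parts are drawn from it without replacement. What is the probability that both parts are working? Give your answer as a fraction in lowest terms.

71/616

From Bin A: P(both working) = (4/7)(3/6) = 2/7.
From Bin B: P(both working) = (4/12)(3/11) = 1/11.
Total probability = (1/8)(2/7) + (7/8)(1/11) = 71/616.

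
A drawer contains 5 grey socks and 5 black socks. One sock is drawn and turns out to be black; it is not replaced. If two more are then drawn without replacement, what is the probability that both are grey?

After the first draw, 5 of the remaining 9 socks are grey.
P = 5/9 × 4/8 = 20/72 = 5/18.

5/18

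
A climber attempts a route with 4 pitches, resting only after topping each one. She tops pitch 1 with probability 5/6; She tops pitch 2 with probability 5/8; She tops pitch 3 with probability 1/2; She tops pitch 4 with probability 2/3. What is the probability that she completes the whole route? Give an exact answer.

25/144

Multiplying along the chain,
P = 5/6 × 5/8 × 1/2 × 2/3 = 50/288 = 25/144.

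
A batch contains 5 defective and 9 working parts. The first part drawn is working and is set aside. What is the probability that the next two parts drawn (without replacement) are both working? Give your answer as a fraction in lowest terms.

After the first draw, 8 of the remaining 13 parts are working.
P = 8/13 × 7/12 = 56/156 = 14/39.

14/39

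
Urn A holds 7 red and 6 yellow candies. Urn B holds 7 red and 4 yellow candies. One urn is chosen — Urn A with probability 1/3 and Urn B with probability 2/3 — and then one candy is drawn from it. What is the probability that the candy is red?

259/429

From Urn A: P(red) = 7/13.
From Urn B: P(red) = 7/11.
Total probability = (1/3)(7/13) + (2/3)(7/11) = 259/429.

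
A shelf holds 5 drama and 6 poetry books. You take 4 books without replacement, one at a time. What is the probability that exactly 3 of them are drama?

2/11

One ordering (drama drawn first) has probability 5/11 × 4/10 × 3/9 × 6/8 = 360/7920 = 1/22.
There are C(4,3) = 4 such orderings, each equally likely, so P = 4 × 1/22 = 2/11.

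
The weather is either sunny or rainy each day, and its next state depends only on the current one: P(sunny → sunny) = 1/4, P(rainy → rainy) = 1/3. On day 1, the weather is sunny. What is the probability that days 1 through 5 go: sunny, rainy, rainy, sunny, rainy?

1/8

Day 1 is given. For each transition, use the conditional probability from the current state:
P(rainy | sunny) = 3/4; P(rainy | rainy) = 1/3; P(sunny | rainy) = 2/3; P(rainy | sunny) = 3/4.
P = 3/4 × 1/3 × 2/3 × 3/4 = 18/144 = 1/8.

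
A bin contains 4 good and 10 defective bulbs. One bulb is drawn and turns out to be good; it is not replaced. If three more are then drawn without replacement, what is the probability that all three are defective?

With the first bulb removed, 10 defective remain out of 13.
P = 10/13 × 9/12 × 8/11 = 720/1716 = 60/143.

60/143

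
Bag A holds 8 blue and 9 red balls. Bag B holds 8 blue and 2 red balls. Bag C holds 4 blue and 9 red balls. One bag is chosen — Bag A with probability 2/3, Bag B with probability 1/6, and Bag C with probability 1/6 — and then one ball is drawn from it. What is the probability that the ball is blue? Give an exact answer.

From Bag A: P(blue) = 8/17.
From Bag B: P(blue) = 8/10.
From Bag C: P(blue) = 4/13.
Total probability = (2/3)(8/17) + (1/6)(8/10) + (1/6)(4/13) = 1652/3315.

1652/3315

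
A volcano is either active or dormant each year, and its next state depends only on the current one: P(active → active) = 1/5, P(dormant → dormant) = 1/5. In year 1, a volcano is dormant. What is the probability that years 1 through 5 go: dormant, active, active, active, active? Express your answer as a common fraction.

Year 1 is given. For each transition, use the conditional probability from the current state:
P(active | dormant) = 4/5; P(active | active) = 1/5; P(active | active) = 1/5; P(active | active) = 1/5.
P = 4/5 × 1/5 × 1/5 × 1/5 = 4/625.

4/625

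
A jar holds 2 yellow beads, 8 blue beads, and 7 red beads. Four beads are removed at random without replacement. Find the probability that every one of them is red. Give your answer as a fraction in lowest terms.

1/68

P(every draw is red) = 7/17 × 6/16 × 5/15 × 4/14 = 840/57120 = 1/68.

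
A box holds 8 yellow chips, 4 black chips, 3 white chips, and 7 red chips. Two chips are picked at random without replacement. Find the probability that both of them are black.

2/77

P(every draw is black) = 4/22 × 3/21 = 12/462 = 2/77.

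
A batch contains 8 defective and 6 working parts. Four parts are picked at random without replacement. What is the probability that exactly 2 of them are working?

One ordering (working drawn first) has probability 6/14 × 5/13 × 8/12 × 7/11 = 1680/24024 = 10/143.
There are C(4,2) = 6 such orderings, each equally likely, so P = 6 × 10/143 = 60/143.

60/143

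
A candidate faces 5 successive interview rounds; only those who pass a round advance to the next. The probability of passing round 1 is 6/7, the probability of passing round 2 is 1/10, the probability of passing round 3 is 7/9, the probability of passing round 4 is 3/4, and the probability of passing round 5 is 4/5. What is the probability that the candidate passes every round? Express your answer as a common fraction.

1/25

Each stage is reached only if all earlier stages succeed, so
P = 6/7 × 1/10 × 7/9 × 3/4 × 4/5 = 504/12600 = 1/25.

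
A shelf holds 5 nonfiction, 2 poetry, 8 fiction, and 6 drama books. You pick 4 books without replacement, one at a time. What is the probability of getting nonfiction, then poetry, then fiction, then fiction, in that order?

2/513

Chain rule:
P = 5/21 × 2/20 × 8/19 × 7/18 = 560/143640 = 2/513.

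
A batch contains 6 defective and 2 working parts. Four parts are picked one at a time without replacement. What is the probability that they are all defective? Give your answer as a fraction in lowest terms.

P(every draw is defective) = 6/8 × 5/7 × 4/6 × 3/5 = 360/1680 = 3/14.

3/14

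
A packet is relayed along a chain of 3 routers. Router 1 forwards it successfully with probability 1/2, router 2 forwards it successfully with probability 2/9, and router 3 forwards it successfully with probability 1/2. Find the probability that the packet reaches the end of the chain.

1/18

The events are sequential, so multiply the conditional probabilities:
P = 1/2 × 2/9 × 1/2 = 2/36 = 1/18.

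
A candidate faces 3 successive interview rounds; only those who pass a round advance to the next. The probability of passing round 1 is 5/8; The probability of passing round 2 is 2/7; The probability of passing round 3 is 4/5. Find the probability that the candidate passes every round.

1/7

Each stage is reached only if all earlier stages succeed, so
P = 5/8 × 2/7 × 4/5 = 40/280 = 1/7.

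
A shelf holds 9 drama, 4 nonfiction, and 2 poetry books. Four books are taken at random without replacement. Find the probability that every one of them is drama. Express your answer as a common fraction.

P = 9/15 × 8/14 × 7/13 × 6/12 = 3024/32760 = 6/65.

6/65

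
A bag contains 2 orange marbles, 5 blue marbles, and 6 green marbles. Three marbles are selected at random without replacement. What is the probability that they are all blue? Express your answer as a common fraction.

P = 5/13 × 4/12 × 3/11 = 60/1716 = 5/143.

5/143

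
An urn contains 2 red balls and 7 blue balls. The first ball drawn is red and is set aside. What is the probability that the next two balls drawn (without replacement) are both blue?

With the first ball removed, 7 blue remain out of 8.
P = 7/8 × 6/7 = 42/56 = 3/4.

3/4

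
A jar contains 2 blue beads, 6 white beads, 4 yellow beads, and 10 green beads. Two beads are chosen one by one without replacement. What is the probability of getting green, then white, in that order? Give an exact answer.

10/77

Each draw changes the counts, so multiply the conditional probabilities along the sequence:
P = 10/22 × 6/21 = 60/462 = 10/77.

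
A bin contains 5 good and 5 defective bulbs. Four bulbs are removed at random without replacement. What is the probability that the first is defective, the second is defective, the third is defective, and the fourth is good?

5/84

Multiply the probability of each draw given the previous ones:
P = 5/10 × 4/9 × 3/8 × 5/7 = 300/5040 = 5/84.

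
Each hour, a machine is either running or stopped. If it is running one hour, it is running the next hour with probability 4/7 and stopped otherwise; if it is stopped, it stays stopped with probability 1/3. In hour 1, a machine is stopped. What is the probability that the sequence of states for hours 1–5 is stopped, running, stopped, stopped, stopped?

2/63

Hour 1 is given. For each transition, use the conditional probability from the current state:
P(running | stopped) = 2/3; P(stopped | running) = 3/7; P(stopped | stopped) = 1/3; P(stopped | stopped) = 1/3.
P = 2/3 × 3/7 × 1/3 × 1/3 = 6/189 = 2/63.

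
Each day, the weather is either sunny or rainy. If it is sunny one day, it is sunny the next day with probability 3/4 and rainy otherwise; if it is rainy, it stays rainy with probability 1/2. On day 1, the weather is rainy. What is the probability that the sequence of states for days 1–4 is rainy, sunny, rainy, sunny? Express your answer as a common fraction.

Day 1 is given. For each transition, use the conditional probability from the current state:
P(sunny | rainy) = 1/2; P(rainy | sunny) = 1/4; P(sunny | rainy) = 1/2.
P = 1/2 × 1/4 × 1/2 = 1/16.

1/16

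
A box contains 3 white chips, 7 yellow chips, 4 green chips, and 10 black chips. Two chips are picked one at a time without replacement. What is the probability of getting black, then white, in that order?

5/92

Each draw changes the counts, so multiply the conditional probabilities along the sequence:
P = 10/24 × 3/23 = 30/552 = 5/92.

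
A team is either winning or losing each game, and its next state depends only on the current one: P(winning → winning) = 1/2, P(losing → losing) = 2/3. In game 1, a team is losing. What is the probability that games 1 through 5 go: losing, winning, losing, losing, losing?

Game 1 is given. For each transition, use the conditional probability from the current state:
P(winning | losing) = 1/3; P(losing | winning) = 1/2; P(losing | losing) = 2/3; P(losing | losing) = 2/3.
P = 1/3 × 1/2 × 2/3 × 2/3 = 4/54 = 2/27.

2/27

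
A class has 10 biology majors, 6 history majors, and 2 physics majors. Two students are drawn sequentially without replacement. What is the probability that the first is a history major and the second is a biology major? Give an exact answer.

10/51

Each draw changes the counts, so multiply the conditional probabilities along the sequence:
P = 6/18 × 10/17 = 60/306 = 10/51.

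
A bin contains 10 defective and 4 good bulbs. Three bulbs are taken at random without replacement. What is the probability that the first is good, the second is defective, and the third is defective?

15/91

Each draw changes the counts, so multiply the conditional probabilities along the sequence:
P = 4/14 × 10/13 × 9/12 = 360/2184 = 15/91.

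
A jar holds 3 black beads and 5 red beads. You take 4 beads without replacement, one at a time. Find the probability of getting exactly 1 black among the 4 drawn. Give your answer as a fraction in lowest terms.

One ordering (black drawn first) has probability 3/8 × 5/7 × 4/6 × 3/5 = 180/1680 = 3/28.
There are C(4,1) = 4 such orderings, each equally likely, so P = 4 × 3/28 = 3/7.

3/7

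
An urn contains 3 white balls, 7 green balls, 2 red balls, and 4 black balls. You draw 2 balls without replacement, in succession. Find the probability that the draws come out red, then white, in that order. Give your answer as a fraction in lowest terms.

Multiply the probability of each draw given the previous ones:
P = 2/16 × 3/15 = 6/240 = 1/40.

1/40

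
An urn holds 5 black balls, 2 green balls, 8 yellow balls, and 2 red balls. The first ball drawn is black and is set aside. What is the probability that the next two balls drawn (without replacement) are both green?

With the first ball removed, 2 green remain out of 16.
P = 2/16 × 1/15 = 2/240 = 1/120.

1/120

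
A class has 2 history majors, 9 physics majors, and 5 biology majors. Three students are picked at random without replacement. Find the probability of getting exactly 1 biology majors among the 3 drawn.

One ordering (a biology major drawn first) has probability 5/16 × 11/15 × 10/14 = 550/3360 = 55/336.
There are C(3,1) = 3 such orderings, each equally likely, so P = 3 × 55/336 = 55/112.

55/112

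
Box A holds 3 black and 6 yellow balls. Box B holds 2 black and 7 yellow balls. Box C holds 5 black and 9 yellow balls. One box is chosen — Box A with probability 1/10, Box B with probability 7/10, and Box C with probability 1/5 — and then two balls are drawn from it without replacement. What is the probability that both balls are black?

From Box A: P(both black) = (3/9)(2/8) = 1/12.
From Box B: P(both black) = (2/9)(1/8) = 1/36.
From Box C: P(both black) = (5/14)(4/13) = 10/91.
Total probability = (1/10)(1/12) + (7/10)(1/36) + (1/5)(10/91) = 163/3276.

163/3276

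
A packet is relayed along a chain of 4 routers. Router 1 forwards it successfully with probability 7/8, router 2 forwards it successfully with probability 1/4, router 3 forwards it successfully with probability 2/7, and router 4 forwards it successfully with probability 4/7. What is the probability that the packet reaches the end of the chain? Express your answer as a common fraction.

Each stage is reached only if all earlier stages succeed, so
P = 7/8 × 1/4 × 2/7 × 4/7 = 56/1568 = 1/28.

1/28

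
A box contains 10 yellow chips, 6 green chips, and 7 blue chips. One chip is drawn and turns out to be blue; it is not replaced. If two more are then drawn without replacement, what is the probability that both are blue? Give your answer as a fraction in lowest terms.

5/77

With the first chip removed, 6 blue remain out of 22.
P = 6/22 × 5/21 = 30/462 = 5/77.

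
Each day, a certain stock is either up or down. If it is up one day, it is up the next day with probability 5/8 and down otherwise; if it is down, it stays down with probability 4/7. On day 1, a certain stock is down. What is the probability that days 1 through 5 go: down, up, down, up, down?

Day 1 is given. For each transition, use the conditional probability from the current state:
P(up | down) = 3/7; P(down | up) = 3/8; P(up | down) = 3/7; P(down | up) = 3/8.
P = 3/7 × 3/8 × 3/7 × 3/8 = 81/3136.

81/3136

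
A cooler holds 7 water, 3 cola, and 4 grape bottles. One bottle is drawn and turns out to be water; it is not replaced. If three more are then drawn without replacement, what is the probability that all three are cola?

With the first bottle removed, 3 cola remain out of 13.
P = 3/13 × 2/12 × 1/11 = 6/1716 = 1/286.

1/286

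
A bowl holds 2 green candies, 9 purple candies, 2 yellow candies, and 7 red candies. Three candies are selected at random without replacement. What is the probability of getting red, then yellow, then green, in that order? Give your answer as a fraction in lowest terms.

7/1710

Multiply the probability of each draw given the previous ones:
P = 7/20 × 2/19 × 2/18 = 28/6840 = 7/1710.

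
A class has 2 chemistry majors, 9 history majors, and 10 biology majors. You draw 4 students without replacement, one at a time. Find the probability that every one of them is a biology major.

2/57

P = 10/21 × 9/20 × 8/19 × 7/18 = 5040/143640 = 2/57.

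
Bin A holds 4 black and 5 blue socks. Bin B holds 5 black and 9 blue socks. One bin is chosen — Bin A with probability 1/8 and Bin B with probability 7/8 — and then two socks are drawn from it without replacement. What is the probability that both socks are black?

From Bin A: P(both black) = (4/9)(3/8) = 1/6.
From Bin B: P(both black) = (5/14)(4/13) = 10/91.
Total probability = (1/8)(1/6) + (7/8)(10/91) = 73/624.

73/624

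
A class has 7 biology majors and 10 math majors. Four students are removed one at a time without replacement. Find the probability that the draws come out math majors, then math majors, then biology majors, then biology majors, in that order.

9/136

Chain rule:
P = 10/17 × 9/16 × 7/15 × 6/14 = 3780/57120 = 9/136.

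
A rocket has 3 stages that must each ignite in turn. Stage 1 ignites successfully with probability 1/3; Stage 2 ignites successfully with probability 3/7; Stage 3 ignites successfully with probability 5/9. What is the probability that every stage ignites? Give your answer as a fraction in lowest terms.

Each stage is reached only if all earlier stages succeed, so
P = 1/3 × 3/7 × 5/9 = 15/189 = 5/63.

5/63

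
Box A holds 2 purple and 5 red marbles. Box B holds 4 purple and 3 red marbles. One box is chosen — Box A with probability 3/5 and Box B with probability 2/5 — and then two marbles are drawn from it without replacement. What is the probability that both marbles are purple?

1/7

From Box A: P(both purple) = (2/7)(1/6) = 1/21.
From Box B: P(both purple) = (4/7)(3/6) = 2/7.
Total probability = (3/5)(1/21) + (2/5)(2/7) = 1/7.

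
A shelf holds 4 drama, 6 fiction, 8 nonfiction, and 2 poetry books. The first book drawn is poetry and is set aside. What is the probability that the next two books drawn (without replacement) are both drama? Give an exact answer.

With the first book removed, 4 drama remain out of 19.
P = 4/19 × 3/18 = 12/342 = 2/57.

2/57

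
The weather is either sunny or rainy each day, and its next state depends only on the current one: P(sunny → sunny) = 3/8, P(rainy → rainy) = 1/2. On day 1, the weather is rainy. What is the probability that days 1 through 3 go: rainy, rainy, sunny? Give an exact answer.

1/4

Day 1 is given. For each transition, use the conditional probability from the current state:
P(rainy | rainy) = 1/2; P(sunny | rainy) = 1/2.
P = 1/2 × 1/2 = 1/4.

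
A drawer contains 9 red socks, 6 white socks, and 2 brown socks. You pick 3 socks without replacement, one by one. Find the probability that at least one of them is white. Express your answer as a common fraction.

P(no white) = 11/17 × 10/16 × 9/15 = 990/4080 = 33/136.
P(at least one) = 1 − 33/136 = 103/136.

103/136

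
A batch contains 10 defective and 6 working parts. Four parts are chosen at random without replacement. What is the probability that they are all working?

P(all working) = 6/16 × 5/15 × 4/14 × 3/13 = 360/43680 = 3/364.

3/364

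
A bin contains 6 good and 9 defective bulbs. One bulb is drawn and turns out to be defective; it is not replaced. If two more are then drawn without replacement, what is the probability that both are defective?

4/13

With the first bulb removed, 8 defective remain out of 14.
P = 8/14 × 7/13 = 56/182 = 4/13.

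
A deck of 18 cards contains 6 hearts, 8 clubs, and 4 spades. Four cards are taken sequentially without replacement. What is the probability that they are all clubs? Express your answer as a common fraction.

P(every draw is a club) = 8/18 × 7/17 × 6/16 × 5/15 = 1680/73440 = 7/306.

7/306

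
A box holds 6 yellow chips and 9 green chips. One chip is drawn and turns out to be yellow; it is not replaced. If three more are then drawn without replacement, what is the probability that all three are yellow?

After the first draw, 5 of the remaining 14 chips are yellow.
P = 5/14 × 4/13 × 3/12 = 60/2184 = 5/182.

5/182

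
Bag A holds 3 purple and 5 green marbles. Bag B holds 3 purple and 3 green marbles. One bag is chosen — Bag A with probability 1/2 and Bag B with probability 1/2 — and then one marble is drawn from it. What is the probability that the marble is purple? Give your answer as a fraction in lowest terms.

7/16

From Bag A: P(purple) = 3/8.
From Bag B: P(purple) = 3/6.
Total probability = (1/2)(3/8) + (1/2)(3/6) = 7/16.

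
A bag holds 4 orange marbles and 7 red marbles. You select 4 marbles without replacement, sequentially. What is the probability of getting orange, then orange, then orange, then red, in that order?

7/330

Multiply the probability of each draw given the previous ones:
P = 4/11 × 3/10 × 2/9 × 7/8 = 168/7920 = 7/330.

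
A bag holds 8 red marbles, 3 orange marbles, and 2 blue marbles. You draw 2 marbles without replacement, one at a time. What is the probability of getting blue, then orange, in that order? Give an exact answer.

Chain rule:
P = 2/13 × 3/12 = 6/156 = 1/26.

1/26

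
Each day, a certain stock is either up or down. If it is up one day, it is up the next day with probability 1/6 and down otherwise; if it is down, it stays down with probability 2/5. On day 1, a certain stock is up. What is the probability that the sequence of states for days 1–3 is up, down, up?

1/2

Day 1 is given. For each transition, use the conditional probability from the current state:
P(down | up) = 5/6; P(up | down) = 3/5.
P = 5/6 × 3/5 = 15/30 = 1/2.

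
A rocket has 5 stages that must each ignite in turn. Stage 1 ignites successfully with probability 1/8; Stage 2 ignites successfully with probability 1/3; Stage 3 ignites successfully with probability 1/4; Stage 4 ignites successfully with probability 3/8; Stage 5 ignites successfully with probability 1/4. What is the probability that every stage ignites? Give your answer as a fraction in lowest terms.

1/1024

Each stage is reached only if all earlier stages succeed, so
P = 1/8 × 1/3 × 1/4 × 3/8 × 1/4 = 3/3072 = 1/1024.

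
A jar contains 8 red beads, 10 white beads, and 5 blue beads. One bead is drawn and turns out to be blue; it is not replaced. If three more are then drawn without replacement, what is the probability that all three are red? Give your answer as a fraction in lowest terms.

2/55

With the first bead removed, 8 red remain out of 22.
P = 8/22 × 7/21 × 6/20 = 336/9240 = 2/55.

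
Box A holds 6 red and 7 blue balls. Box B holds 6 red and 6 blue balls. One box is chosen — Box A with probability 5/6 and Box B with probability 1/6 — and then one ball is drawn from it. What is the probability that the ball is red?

73/156

From Box A: P(red) = 6/13.
From Box B: P(red) = 6/12.
Total probability = (5/6)(6/13) + (1/6)(6/12) = 73/156.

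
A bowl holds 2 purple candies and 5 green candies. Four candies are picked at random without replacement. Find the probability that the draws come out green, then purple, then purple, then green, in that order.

Each draw changes the counts, so multiply the conditional probabilities along the sequence:
P = 5/7 × 2/6 × 1/5 × 4/4 = 40/840 = 1/21.

1/21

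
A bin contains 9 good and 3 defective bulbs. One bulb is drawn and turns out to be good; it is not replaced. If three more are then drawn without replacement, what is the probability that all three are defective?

1/165

With the first bulb removed, 3 defective remain out of 11.
P = 3/11 × 2/10 × 1/9 = 6/990 = 1/165.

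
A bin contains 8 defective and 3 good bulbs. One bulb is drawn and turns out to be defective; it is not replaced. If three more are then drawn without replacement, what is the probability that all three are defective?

With the first bulb removed, 7 defective remain out of 10.
P = 7/10 × 6/9 × 5/8 = 210/720 = 7/24.

7/24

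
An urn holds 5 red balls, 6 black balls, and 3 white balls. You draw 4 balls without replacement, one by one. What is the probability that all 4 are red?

5/1001

P = 5/14 × 4/13 × 3/12 × 2/11 = 120/24024 = 5/1001.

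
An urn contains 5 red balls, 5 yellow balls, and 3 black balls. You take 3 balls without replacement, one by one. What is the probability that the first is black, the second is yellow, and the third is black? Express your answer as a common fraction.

Chain rule:
P = 3/13 × 5/12 × 2/11 = 30/1716 = 5/286.

5/286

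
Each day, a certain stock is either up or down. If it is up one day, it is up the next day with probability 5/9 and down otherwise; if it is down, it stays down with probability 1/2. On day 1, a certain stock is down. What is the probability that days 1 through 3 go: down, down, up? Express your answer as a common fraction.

Day 1 is given. For each transition, use the conditional probability from the current state:
P(down | down) = 1/2; P(up | down) = 1/2.
P = 1/2 × 1/2 = 1/4.

1/4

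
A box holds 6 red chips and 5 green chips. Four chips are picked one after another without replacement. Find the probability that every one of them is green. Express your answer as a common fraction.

1/66

P = 5/11 × 4/10 × 3/9 × 2/8 = 120/7920 = 1/66.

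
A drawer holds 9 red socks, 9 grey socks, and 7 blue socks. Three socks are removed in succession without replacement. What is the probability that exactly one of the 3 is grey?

One ordering (grey drawn first) has probability 9/25 × 16/24 × 15/23 = 2160/13800 = 18/115.
There are C(3,1) = 3 such orderings, each equally likely, so P = 3 × 18/115 = 54/115.

54/115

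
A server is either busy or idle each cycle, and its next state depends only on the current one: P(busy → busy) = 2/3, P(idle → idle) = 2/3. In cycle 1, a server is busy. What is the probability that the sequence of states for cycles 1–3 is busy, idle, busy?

1/9

Cycle 1 is given. For each transition, use the conditional probability from the current state:
P(idle | busy) = 1/3; P(busy | idle) = 1/3.
P = 1/3 × 1/3 = 1/9.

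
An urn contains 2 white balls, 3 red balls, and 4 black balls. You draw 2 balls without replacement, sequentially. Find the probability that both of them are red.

P = 3/9 × 2/8 = 6/72 = 1/12.

1/12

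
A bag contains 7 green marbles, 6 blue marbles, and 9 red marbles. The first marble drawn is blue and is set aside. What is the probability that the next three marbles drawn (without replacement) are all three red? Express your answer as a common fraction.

6/95

With the first marble removed, 9 red remain out of 21.
P = 9/21 × 8/20 × 7/19 = 504/7980 = 6/95.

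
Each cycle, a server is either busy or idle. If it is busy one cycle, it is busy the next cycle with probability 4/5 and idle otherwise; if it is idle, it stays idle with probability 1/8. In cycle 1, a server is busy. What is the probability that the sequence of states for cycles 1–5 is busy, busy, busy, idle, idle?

Cycle 1 is given. For each transition, use the conditional probability from the current state:
P(busy | busy) = 4/5; P(busy | busy) = 4/5; P(idle | busy) = 1/5; P(idle | idle) = 1/8.
P = 4/5 × 4/5 × 1/5 × 1/8 = 16/1000 = 2/125.

2/125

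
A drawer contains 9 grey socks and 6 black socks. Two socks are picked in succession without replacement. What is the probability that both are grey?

12/35

P = 9/15 × 8/14 = 72/210 = 12/35.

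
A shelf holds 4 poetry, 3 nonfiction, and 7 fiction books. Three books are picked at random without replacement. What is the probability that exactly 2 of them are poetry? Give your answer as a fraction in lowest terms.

One ordering (poetry drawn first) has probability 4/14 × 3/13 × 10/12 = 120/2184 = 5/91.
There are C(3,2) = 3 such orderings, each equally likely, so P = 3 × 5/91 = 15/91.

15/91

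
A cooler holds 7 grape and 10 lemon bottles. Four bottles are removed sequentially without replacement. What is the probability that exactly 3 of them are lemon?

6/17

One ordering (lemon drawn first) has probability 10/17 × 9/16 × 8/15 × 7/14 = 5040/57120 = 3/34.
There are C(4,3) = 4 such orderings, each equally likely, so P = 4 × 3/34 = 6/17.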